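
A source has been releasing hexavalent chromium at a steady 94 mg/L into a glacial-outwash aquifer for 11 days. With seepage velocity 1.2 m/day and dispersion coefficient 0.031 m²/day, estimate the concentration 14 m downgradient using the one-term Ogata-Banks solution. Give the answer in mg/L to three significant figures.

15.6 mg/L

For a continuous step input, C/C₀ ≈ ½·erfc((x−vt)/(2√(Dt))).
vt = 1.2 × 11 = 13.2 m and 2√(Dt) = 2√(0.031 × 11) = 1.168 m.
Argument (x−vt)/(2√(Dt)) = (14 − 13.2)/1.168 = 0.6849; ½·erfc(0.6849) = 0.1664.
C = 94 × 0.1664 = 15.6 mg/L.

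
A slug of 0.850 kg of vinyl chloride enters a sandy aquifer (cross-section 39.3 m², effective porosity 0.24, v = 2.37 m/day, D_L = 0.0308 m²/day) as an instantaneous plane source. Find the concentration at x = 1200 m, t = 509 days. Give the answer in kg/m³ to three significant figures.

0.00339 kg/m³

For an instantaneous plane source, C(x,t) = M/(n_e·A·√(4πDt)) · exp(−(x−vt)²/(4Dt)), with n_e·A the pore (flow) area.
Plume center vt = 2.37 × 509 = 1206.33 m, so the well at 1200 m is 6.33 m upgradient of the peak.
√(4πDt) = 14.04 m, giving peak height M/(n_e·A·√(4πDt)) = 0.850/(0.24 × 39.3 × 14.04) = 0.006419 kg/m³.
(x−vt)²/(4Dt) = (-6.33)²/(4 × 0.0308 × 509) = 0.6390; exp(−0.6390) = 0.5278.
C = 0.006419 × 0.5278 = 0.00339 kg/m³.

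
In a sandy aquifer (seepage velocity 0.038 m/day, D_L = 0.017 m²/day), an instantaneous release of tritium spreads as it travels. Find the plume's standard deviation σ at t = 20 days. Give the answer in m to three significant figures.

Dispersive spreading gives a Gaussian with σ² = 2Dt; advection only shifts the center.
σ = √(2 × 0.017 × 20) = 0.825 m.

0.825 m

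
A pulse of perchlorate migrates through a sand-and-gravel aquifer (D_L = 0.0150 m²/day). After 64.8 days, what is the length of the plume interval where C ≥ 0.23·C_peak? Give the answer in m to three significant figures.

4.78 m

The plume is Gaussian with σ = √(2Dt) = √(2 × 0.0150 × 64.8) = 1.394 m.
C/C_peak = exp(−Δx²/(2σ²)) = 0.23 ⇒ Δx = σ·√(−2 ln 0.23) = 1.394 × 1.714 = 2.389 m.
Width = 2Δx = 4.78 m.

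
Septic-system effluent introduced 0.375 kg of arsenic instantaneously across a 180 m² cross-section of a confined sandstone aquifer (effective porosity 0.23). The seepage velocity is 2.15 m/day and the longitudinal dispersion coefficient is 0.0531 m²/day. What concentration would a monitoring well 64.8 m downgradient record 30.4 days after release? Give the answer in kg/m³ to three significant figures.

0.00192 kg/m³

For an instantaneous plane source, C(x,t) = M/(n_e·A·√(4πDt)) · exp(−(x−vt)²/(4Dt)), with n_e·A the pore (flow) area.
Plume center vt = 2.15 × 30.4 = 65.36 m, so the well at 64.8 m is 0.56 m upgradient of the peak.
√(4πDt) = 4.504 m, giving peak height M/(n_e·A·√(4πDt)) = 0.375/(0.23 × 180 × 4.504) = 0.002011 kg/m³.
(x−vt)²/(4Dt) = (-0.56)²/(4 × 0.0531 × 30.4) = 0.04857; exp(−0.04857) = 0.9526.
C = 0.002011 × 0.9526 = 0.00192 kg/m³.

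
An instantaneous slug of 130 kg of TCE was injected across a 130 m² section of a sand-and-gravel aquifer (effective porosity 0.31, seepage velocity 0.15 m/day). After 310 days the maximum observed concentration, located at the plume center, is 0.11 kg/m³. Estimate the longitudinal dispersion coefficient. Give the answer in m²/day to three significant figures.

0.221 m²/day

At the plume center C_max = M/(n_e·A·√(4πDt)), so D = M²/(4πt·(n_e·A·C_max)²).
n_e·A·C_max = 0.31 × 130 × 0.11 = 4.433 kg/m.
D = 130²/(4π × 310 × 4.433²) = 0.221 m²/day.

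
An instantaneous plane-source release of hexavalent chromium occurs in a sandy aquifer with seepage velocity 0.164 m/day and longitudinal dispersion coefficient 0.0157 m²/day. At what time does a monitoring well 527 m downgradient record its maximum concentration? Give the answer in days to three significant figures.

For the 1D instantaneous-source solution, setting ∂C/∂t = 0 at fixed x gives v²t² + 2Dt − x² = 0, so t = (√(D² + v²x²) − D)/v².
√(D² + v²x²) = √(0.0157² + 0.164² × 527²) = 86.43; v² = 0.026896.
t = (86.43 − 0.0157)/0.026896 = 3210 days (vs. the pure-advection estimate x/v = 3210 d).

3210 days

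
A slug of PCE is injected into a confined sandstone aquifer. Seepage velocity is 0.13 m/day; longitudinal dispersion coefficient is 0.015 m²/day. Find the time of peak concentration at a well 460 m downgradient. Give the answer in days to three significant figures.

For the 1D instantaneous-source solution, setting ∂C/∂t = 0 at fixed x gives v²t² + 2Dt − x² = 0, so t = (√(D² + v²x²) − D)/v².
√(D² + v²x²) = √(0.015² + 0.13² × 460²) = 59.80; v² = 0.0169.
t = (59.80 − 0.015)/0.0169 = 3540 days (vs. the pure-advection estimate x/v = 3540 d).

3540 days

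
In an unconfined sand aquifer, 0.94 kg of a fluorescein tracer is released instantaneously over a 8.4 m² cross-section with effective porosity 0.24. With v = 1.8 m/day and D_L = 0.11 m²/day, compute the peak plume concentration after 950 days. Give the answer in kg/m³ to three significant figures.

0.0129 kg/m³

The peak of an instantaneous 1D plume sits at x = vt; there the Gaussian factor is 1 and C_max = M/(n_e·A·√(4πDt)), where n_e·A is the pore area the mass is dissolved in.
√(4πDt) = √(4π × 0.11 × 950) = 36.24 m, so C_max = 0.94/(0.24 × 8.4 × 36.24) = 0.0129 kg/m³.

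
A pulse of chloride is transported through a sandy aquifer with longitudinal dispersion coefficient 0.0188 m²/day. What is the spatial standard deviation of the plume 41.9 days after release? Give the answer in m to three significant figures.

Dispersive spreading gives a Gaussian with σ² = 2Dt; advection only shifts the center.
σ = √(2 × 0.0188 × 41.9) = 1.26 m.

1.26 m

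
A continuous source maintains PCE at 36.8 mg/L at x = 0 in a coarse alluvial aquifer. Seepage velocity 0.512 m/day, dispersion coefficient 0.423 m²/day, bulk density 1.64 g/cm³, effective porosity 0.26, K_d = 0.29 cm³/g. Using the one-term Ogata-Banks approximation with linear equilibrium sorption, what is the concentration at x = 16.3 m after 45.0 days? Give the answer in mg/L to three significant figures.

0.482 mg/L

Retardation factor R = 1 + ρ_b·K_d/n = 1 + 1.64 × 0.29/0.26 = 2.829.
Sorption retards both mechanisms: v_R = v/R = 0.1810 m/day, D_R = D/R = 0.1495 m²/day.
v_R·t = 0.1810 × 45.0 = 8.145 m; 2√(D_R t) = 5.187 m; argument = (16.3 − 8.145)/5.187 = 1.572.
C = C₀ × ½·erfc(1.572) = 36.8 × 0.01310 = 0.482 mg/L.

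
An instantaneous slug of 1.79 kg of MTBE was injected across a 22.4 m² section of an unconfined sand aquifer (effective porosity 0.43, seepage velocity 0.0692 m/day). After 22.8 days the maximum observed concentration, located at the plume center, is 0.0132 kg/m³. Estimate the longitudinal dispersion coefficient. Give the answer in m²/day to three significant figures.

At the plume center C_max = M/(n_e·A·√(4πDt)), so D = M²/(4πt·(n_e·A·C_max)²).
n_e·A·C_max = 0.43 × 22.4 × 0.0132 = 0.1271 kg/m.
D = 1.79²/(4π × 22.8 × 0.1271²) = 0.692 m²/day.

0.692 m²/day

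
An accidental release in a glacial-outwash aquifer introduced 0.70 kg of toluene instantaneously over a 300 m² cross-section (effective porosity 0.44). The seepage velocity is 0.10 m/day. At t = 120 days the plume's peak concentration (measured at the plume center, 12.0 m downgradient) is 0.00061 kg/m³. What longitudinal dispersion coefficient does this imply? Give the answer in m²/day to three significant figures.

At the plume center C_max = M/(n_e·A·√(4πDt)), so D = M²/(4πt·(n_e·A·C_max)²).
n_e·A·C_max = 0.44 × 300 × 0.00061 = 0.08052 kg/m.
D = 0.70²/(4π × 120 × 0.08052²) = 0.0501 m²/day.

0.0501 m²/day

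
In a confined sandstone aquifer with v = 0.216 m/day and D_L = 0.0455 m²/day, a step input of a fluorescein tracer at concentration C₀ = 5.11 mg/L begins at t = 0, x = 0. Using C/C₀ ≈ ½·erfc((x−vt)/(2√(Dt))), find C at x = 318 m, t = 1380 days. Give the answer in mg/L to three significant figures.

For a continuous step input, C/C₀ ≈ ½·erfc((x−vt)/(2√(Dt))).
vt = 0.216 × 1380 = 298.08 m and 2√(Dt) = 2√(0.0455 × 1380) = 15.85 m.
Argument (x−vt)/(2√(Dt)) = (318 − 298.08)/15.85 = 1.257; ½·erfc(1.257) = 0.03773.
C = 5.11 × 0.03773 = 0.193 mg/L.

0.193 mg/L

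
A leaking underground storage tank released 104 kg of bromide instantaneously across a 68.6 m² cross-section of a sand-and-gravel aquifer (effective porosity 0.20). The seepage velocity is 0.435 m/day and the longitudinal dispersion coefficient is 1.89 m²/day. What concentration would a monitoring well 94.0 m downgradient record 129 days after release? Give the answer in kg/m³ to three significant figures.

For an instantaneous plane source, C(x,t) = M/(n_e·A·√(4πDt)) · exp(−(x−vt)²/(4Dt)), with n_e·A the pore (flow) area.
Plume center vt = 0.435 × 129 = 56.115 m, so the well at 94.0 m is 37.885 m downgradient of the peak.
√(4πDt) = 55.35 m, giving peak height M/(n_e·A·√(4πDt)) = 104/(0.20 × 68.6 × 55.35) = 0.1369 kg/m³.
(x−vt)²/(4Dt) = (37.885)²/(4 × 1.89 × 129) = 1.472; exp(−1.472) = 0.2295.
C = 0.1369 × 0.2295 = 0.0314 kg/m³.

0.0314 kg/m³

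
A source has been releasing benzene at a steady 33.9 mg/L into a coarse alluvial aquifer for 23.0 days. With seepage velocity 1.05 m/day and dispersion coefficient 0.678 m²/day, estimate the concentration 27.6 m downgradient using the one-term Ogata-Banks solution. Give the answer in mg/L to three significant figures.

9.10 mg/L

For a continuous step input, C/C₀ ≈ ½·erfc((x−vt)/(2√(Dt))).
vt = 1.05 × 23.0 = 24.15 m and 2√(Dt) = 2√(0.678 × 23.0) = 7.898 m.
Argument (x−vt)/(2√(Dt)) = (27.6 − 24.15)/7.898 = 0.4368; ½·erfc(0.4368) = 0.2684.
C = 33.9 × 0.2684 = 9.10 mg/L.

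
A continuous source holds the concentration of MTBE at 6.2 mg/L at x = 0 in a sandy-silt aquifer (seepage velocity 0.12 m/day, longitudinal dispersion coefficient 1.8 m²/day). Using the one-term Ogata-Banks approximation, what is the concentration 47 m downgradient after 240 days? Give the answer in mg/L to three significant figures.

1.66 mg/L

For a continuous step input, C/C₀ ≈ ½·erfc((x−vt)/(2√(Dt))).
vt = 0.12 × 240 = 28.8 m and 2√(Dt) = 2√(1.8 × 240) = 41.57 m.
Argument (x−vt)/(2√(Dt)) = (47 − 28.8)/41.57 = 0.4378; ½·erfc(0.4378) = 0.2679.
C = 6.2 × 0.2679 = 1.66 mg/L.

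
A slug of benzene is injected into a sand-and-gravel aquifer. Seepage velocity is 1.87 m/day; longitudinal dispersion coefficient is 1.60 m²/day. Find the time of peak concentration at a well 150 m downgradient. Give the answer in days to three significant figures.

For the 1D instantaneous-source solution, setting ∂C/∂t = 0 at fixed x gives v²t² + 2Dt − x² = 0, so t = (√(D² + v²x²) − D)/v².
√(D² + v²x²) = √(1.60² + 1.87² × 150²) = 280.5; v² = 3.4969.
t = (280.5 − 1.60)/3.4969 = 79.8 days (vs. the pure-advection estimate x/v = 80.2 d).

79.8 days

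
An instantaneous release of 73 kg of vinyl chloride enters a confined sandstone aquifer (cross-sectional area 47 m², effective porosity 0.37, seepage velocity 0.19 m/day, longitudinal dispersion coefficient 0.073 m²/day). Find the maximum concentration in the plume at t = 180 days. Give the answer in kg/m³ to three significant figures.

0.327 kg/m³

The peak of an instantaneous 1D plume sits at x = vt; there the Gaussian factor is 1 and C_max = M/(n_e·A·√(4πDt)), where n_e·A is the pore area the mass is dissolved in.
√(4πDt) = √(4π × 0.073 × 180) = 12.85 m, so C_max = 73/(0.37 × 47 × 12.85) = 0.327 kg/m³.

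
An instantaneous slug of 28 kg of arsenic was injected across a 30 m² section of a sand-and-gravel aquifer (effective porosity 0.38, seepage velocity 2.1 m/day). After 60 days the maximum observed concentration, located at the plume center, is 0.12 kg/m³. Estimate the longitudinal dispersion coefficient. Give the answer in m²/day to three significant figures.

At the plume center C_max = M/(n_e·A·√(4πDt)), so D = M²/(4πt·(n_e·A·C_max)²).
n_e·A·C_max = 0.38 × 30 × 0.12 = 1.368 kg/m.
D = 28²/(4π × 60 × 1.368²) = 0.556 m²/day.

0.556 m²/day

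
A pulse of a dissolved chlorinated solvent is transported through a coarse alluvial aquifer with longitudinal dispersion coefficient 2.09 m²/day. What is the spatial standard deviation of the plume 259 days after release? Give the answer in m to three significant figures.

32.9 m

Dispersive spreading gives a Gaussian with σ² = 2Dt; advection only shifts the center.
σ = √(2 × 2.09 × 259) = 32.9 m.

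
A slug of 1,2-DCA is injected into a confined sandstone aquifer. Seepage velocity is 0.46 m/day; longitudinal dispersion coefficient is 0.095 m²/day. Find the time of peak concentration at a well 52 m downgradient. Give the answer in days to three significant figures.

For the 1D instantaneous-source solution, setting ∂C/∂t = 0 at fixed x gives v²t² + 2Dt − x² = 0, so t = (√(D² + v²x²) − D)/v².
√(D² + v²x²) = √(0.095² + 0.46² × 52²) = 23.92; v² = 0.2116.
t = (23.92 − 0.095)/0.2116 = 113 days (vs. the pure-advection estimate x/v = 113 d).

113 days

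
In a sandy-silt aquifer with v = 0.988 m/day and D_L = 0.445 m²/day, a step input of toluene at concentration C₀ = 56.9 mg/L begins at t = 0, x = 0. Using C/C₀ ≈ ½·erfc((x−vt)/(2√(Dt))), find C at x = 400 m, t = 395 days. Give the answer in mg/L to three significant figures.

17.2 mg/L

For a continuous step input, C/C₀ ≈ ½·erfc((x−vt)/(2√(Dt))).
vt = 0.988 × 395 = 390.26 m and 2√(Dt) = 2√(0.445 × 395) = 26.52 m.
Argument (x−vt)/(2√(Dt)) = (400 − 390.26)/26.52 = 0.3673; ½·erfc(0.3673) = 0.3017.
C = 56.9 × 0.3017 = 17.2 mg/L.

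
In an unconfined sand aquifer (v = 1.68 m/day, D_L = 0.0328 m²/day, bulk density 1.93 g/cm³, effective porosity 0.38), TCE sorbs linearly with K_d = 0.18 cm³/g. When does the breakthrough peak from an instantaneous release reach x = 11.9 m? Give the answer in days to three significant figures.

Retardation factor R = 1 + ρ_b·K_d/n = 1 + 1.93 × 0.18/0.38 = 1.914.
Sorption retards both mechanisms: v_R = v/R = 0.8777 m/day, D_R = D/R = 0.01714 m²/day.
Peak time from v_R²t² + 2D_R t − x² = 0: t = (√(D_R² + v_R²x²) − D_R)/v_R².
√(D_R² + v_R²x²) = √(0.01714² + 0.8777² × 11.9²) = 10.44; v_R² = 0.7704.
t = (10.44 − 0.01714)/0.7704 = 13.5 days.

13.5 days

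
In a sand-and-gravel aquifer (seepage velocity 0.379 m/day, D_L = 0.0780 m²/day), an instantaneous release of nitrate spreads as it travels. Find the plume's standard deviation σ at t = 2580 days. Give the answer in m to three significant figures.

20.1 m

Dispersive spreading gives a Gaussian with σ² = 2Dt; advection only shifts the center.
σ = √(2 × 0.0780 × 2580) = 20.1 m.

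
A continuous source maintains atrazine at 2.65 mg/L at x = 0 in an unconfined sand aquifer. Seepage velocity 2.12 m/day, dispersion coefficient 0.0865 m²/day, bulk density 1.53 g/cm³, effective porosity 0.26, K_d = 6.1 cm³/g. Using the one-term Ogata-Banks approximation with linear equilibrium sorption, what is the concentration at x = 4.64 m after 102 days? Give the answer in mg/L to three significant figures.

Retardation factor R = 1 + ρ_b·K_d/n = 1 + 1.53 × 6.1/0.26 = 36.90.
Sorption retards both mechanisms: v_R = v/R = 0.05745 m/day, D_R = D/R = 0.002344 m²/day.
v_R·t = 0.05745 × 102 = 5.8599 m; 2√(D_R t) = 0.9779 m; argument = (4.64 − 5.8599)/0.9779 = -1.247.
C = C₀ × ½·erfc(-1.247) = 2.65 × 0.9611 = 2.55 mg/L.

2.55 mg/L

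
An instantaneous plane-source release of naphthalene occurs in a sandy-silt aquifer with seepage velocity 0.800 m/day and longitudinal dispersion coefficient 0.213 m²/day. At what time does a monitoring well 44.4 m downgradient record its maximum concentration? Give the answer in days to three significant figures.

55.2 days

For the 1D instantaneous-source solution, setting ∂C/∂t = 0 at fixed x gives v²t² + 2Dt − x² = 0, so t = (√(D² + v²x²) − D)/v².
√(D² + v²x²) = √(0.213² + 0.800² × 44.4²) = 35.52; v² = 0.64.
t = (35.52 − 0.213)/0.64 = 55.2 days (vs. the pure-advection estimate x/v = 55.5 d).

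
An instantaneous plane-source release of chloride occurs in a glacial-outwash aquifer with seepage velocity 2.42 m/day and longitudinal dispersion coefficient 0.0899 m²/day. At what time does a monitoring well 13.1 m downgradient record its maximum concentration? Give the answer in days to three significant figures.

5.40 days

For the 1D instantaneous-source solution, setting ∂C/∂t = 0 at fixed x gives v²t² + 2Dt − x² = 0, so t = (√(D² + v²x²) − D)/v².
√(D² + v²x²) = √(0.0899² + 2.42² × 13.1²) = 31.70; v² = 5.8564.
t = (31.70 − 0.0899)/5.8564 = 5.40 days (vs. the pure-advection estimate x/v = 5.41 d).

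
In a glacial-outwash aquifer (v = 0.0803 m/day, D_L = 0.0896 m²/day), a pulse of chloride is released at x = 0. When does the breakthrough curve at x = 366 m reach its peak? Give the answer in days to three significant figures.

For the 1D instantaneous-source solution, setting ∂C/∂t = 0 at fixed x gives v²t² + 2Dt − x² = 0, so t = (√(D² + v²x²) − D)/v².
√(D² + v²x²) = √(0.0896² + 0.0803² × 366²) = 29.39; v² = 0.00644809.
t = (29.39 − 0.0896)/0.00644809 = 4540 days (vs. the pure-advection estimate x/v = 4560 d).

4540 days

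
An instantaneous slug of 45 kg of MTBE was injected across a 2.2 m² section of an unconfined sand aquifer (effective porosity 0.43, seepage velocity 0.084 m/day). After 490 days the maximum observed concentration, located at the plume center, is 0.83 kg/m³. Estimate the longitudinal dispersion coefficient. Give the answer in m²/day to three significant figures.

0.533 m²/day

At the plume center C_max = M/(n_e·A·√(4πDt)), so D = M²/(4πt·(n_e·A·C_max)²).
n_e·A·C_max = 0.43 × 2.2 × 0.83 = 0.7852 kg/m.
D = 45²/(4π × 490 × 0.7852²) = 0.533 m²/day.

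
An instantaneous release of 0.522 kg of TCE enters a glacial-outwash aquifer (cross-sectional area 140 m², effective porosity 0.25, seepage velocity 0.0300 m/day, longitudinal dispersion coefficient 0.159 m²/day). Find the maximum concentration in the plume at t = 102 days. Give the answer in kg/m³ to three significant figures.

0.00104 kg/m³

The peak of an instantaneous 1D plume sits at x = vt; there the Gaussian factor is 1 and C_max = M/(n_e·A·√(4πDt)), where n_e·A is the pore area the mass is dissolved in.
√(4πDt) = √(4π × 0.159 × 102) = 14.28 m, so C_max = 0.522/(0.25 × 140 × 14.28) = 0.00104 kg/m³.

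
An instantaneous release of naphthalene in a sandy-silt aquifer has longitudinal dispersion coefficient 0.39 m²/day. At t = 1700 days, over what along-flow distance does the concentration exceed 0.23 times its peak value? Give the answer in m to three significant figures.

125 m

The plume is Gaussian with σ = √(2Dt) = √(2 × 0.39 × 1700) = 36.41 m.
C/C_peak = exp(−Δx²/(2σ²)) = 0.23 ⇒ Δx = σ·√(−2 ln 0.23) = 36.41 × 1.714 = 62.41 m.
Width = 2Δx = 125 m.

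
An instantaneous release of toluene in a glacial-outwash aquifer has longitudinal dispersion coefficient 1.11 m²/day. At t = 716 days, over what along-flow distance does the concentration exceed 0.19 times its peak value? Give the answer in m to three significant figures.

145 m

The plume is Gaussian with σ = √(2Dt) = √(2 × 1.11 × 716) = 39.87 m.
C/C_peak = exp(−Δx²/(2σ²)) = 0.19 ⇒ Δx = σ·√(−2 ln 0.19) = 39.87 × 1.822 = 72.64 m.
Width = 2Δx = 145 m.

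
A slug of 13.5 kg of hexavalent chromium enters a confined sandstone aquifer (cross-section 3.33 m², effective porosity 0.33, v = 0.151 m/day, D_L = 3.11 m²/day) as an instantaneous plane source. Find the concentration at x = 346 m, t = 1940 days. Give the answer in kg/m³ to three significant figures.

For an instantaneous plane source, C(x,t) = M/(n_e·A·√(4πDt)) · exp(−(x−vt)²/(4Dt)), with n_e·A the pore (flow) area.
Plume center vt = 0.151 × 1940 = 292.94 m, so the well at 346 m is 53.06 m downgradient of the peak.
√(4πDt) = 275.4 m, giving peak height M/(n_e·A·√(4πDt)) = 13.5/(0.33 × 3.33 × 275.4) = 0.04461 kg/m³.
(x−vt)²/(4Dt) = (53.06)²/(4 × 3.11 × 1940) = 0.1167; exp(−0.1167) = 0.8899.
C = 0.04461 × 0.8899 = 0.0397 kg/m³.

0.0397 kg/m³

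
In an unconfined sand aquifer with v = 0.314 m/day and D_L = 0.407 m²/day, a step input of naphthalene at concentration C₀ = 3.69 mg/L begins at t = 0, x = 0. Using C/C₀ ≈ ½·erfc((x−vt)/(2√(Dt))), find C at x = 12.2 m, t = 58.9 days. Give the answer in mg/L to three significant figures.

3.02 mg/L

For a continuous step input, C/C₀ ≈ ½·erfc((x−vt)/(2√(Dt))).
vt = 0.314 × 58.9 = 18.4946 m and 2√(Dt) = 2√(0.407 × 58.9) = 9.792 m.
Argument (x−vt)/(2√(Dt)) = (12.2 − 18.4946)/9.792 = -0.6428; ½·erfc(-0.6428) = 0.8183.
C = 3.69 × 0.8183 = 3.02 mg/L.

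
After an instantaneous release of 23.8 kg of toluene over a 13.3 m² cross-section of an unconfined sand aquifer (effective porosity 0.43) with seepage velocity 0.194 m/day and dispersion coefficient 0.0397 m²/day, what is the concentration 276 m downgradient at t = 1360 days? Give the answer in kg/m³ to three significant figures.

For an instantaneous plane source, C(x,t) = M/(n_e·A·√(4πDt)) · exp(−(x−vt)²/(4Dt)), with n_e·A the pore (flow) area.
Plume center vt = 0.194 × 1360 = 263.84 m, so the well at 276 m is 12.16 m downgradient of the peak.
√(4πDt) = 26.05 m, giving peak height M/(n_e·A·√(4πDt)) = 23.8/(0.43 × 13.3 × 26.05) = 0.1598 kg/m³.
(x−vt)²/(4Dt) = (12.16)²/(4 × 0.0397 × 1360) = 0.6847; exp(−0.6847) = 0.5042.
C = 0.1598 × 0.5042 = 0.0806 kg/m³.

0.0806 kg/m³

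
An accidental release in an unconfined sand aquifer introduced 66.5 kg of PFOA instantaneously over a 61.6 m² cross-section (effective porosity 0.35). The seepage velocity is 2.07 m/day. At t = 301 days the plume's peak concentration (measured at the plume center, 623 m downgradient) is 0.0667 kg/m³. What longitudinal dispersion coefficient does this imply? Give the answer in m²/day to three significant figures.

At the plume center C_max = M/(n_e·A·√(4πDt)), so D = M²/(4πt·(n_e·A·C_max)²).
n_e·A·C_max = 0.35 × 61.6 × 0.0667 = 1.438 kg/m.
D = 66.5²/(4π × 301 × 1.438²) = 0.565 m²/day.

0.565 m²/day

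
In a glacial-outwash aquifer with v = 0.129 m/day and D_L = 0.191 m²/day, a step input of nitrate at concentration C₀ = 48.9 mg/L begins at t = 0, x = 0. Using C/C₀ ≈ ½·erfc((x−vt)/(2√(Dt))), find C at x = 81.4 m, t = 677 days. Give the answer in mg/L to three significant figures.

For a continuous step input, C/C₀ ≈ ½·erfc((x−vt)/(2√(Dt))).
vt = 0.129 × 677 = 87.333 m and 2√(Dt) = 2√(0.191 × 677) = 22.74 m.
Argument (x−vt)/(2√(Dt)) = (81.4 − 87.333)/22.74 = -0.2609; ½·erfc(-0.2609) = 0.6439.
C = 48.9 × 0.6439 = 31.5 mg/L.

31.5 mg/L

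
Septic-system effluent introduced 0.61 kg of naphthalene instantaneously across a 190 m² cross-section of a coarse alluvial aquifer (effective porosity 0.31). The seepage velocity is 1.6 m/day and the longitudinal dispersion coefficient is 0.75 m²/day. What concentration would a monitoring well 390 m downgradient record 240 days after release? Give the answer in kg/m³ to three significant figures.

For an instantaneous plane source, C(x,t) = M/(n_e·A·√(4πDt)) · exp(−(x−vt)²/(4Dt)), with n_e·A the pore (flow) area.
Plume center vt = 1.6 × 240 = 384 m, so the well at 390 m is 6 m downgradient of the peak.
√(4πDt) = 47.56 m, giving peak height M/(n_e·A·√(4πDt)) = 0.61/(0.31 × 190 × 47.56) = 0.0002178 kg/m³.
(x−vt)²/(4Dt) = (6)²/(4 × 0.75 × 240) = 0.05000; exp(−0.05000) = 0.9512.
C = 0.0002178 × 0.9512 = 0.000207 kg/m³.

0.000207 kg/m³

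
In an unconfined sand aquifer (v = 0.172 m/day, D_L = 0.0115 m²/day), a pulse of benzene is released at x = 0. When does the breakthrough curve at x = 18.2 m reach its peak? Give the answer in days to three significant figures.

105 days

For the 1D instantaneous-source solution, setting ∂C/∂t = 0 at fixed x gives v²t² + 2Dt − x² = 0, so t = (√(D² + v²x²) − D)/v².
√(D² + v²x²) = √(0.0115² + 0.172² × 18.2²) = 3.130; v² = 0.029584.
t = (3.130 − 0.0115)/0.029584 = 105 days (vs. the pure-advection estimate x/v = 106 d).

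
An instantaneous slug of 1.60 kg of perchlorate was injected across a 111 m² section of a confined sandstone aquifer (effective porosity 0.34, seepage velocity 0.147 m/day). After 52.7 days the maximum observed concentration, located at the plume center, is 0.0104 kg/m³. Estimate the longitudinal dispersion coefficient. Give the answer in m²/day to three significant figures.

At the plume center C_max = M/(n_e·A·√(4πDt)), so D = M²/(4πt·(n_e·A·C_max)²).
n_e·A·C_max = 0.34 × 111 × 0.0104 = 0.3925 kg/m.
D = 1.60²/(4π × 52.7 × 0.3925²) = 0.0251 m²/day.

0.0251 m²/day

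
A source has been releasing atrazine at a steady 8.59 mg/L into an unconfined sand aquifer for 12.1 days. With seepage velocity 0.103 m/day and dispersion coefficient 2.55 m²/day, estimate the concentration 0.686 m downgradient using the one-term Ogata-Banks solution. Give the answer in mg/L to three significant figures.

For a continuous step input, C/C₀ ≈ ½·erfc((x−vt)/(2√(Dt))).
vt = 0.103 × 12.1 = 1.2463 m and 2√(Dt) = 2√(2.55 × 12.1) = 11.11 m.
Argument (x−vt)/(2√(Dt)) = (0.686 − 1.2463)/11.11 = -0.05043; ½·erfc(-0.05043) = 0.5284.
C = 8.59 × 0.5284 = 4.54 mg/L.

4.54 mg/L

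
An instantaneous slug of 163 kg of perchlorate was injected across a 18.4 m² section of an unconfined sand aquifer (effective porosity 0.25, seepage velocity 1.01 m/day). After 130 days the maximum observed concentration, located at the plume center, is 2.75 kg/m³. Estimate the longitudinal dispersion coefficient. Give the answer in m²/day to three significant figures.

0.102 m²/day

At the plume center C_max = M/(n_e·A·√(4πDt)), so D = M²/(4πt·(n_e·A·C_max)²).
n_e·A·C_max = 0.25 × 18.4 × 2.75 = 12.65 kg/m.
D = 163²/(4π × 130 × 12.65²) = 0.102 m²/day.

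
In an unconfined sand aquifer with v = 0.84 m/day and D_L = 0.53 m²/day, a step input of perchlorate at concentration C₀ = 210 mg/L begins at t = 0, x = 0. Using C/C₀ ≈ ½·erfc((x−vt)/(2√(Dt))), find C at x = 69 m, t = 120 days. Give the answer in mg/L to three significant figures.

For a continuous step input, C/C₀ ≈ ½·erfc((x−vt)/(2√(Dt))).
vt = 0.84 × 120 = 100.8 m and 2√(Dt) = 2√(0.53 × 120) = 15.95 m.
Argument (x−vt)/(2√(Dt)) = (69 − 100.8)/15.95 = -1.994; ½·erfc(-1.994) = 0.9976.
C = 210 × 0.9976 = 209 mg/L.

209 mg/L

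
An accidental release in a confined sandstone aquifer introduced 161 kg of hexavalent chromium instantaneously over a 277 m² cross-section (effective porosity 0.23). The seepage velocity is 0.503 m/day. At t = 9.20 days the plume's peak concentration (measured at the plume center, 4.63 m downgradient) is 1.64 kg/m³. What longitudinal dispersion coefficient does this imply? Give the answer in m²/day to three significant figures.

0.0205 m²/day

At the plume center C_max = M/(n_e·A·√(4πDt)), so D = M²/(4πt·(n_e·A·C_max)²).
n_e·A·C_max = 0.23 × 277 × 1.64 = 104.5 kg/m.
D = 161²/(4π × 9.20 × 104.5²) = 0.0205 m²/day.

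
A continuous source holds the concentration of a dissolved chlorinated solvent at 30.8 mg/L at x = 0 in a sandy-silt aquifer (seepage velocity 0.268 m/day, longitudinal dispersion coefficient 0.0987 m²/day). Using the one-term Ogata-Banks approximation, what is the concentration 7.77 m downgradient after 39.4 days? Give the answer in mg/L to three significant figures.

For a continuous step input, C/C₀ ≈ ½·erfc((x−vt)/(2√(Dt))).
vt = 0.268 × 39.4 = 10.5592 m and 2√(Dt) = 2√(0.0987 × 39.4) = 3.944 m.
Argument (x−vt)/(2√(Dt)) = (7.77 − 10.5592)/3.944 = -0.7072; ½·erfc(-0.7072) = 0.8414.
C = 30.8 × 0.8414 = 25.9 mg/L.

25.9 mg/L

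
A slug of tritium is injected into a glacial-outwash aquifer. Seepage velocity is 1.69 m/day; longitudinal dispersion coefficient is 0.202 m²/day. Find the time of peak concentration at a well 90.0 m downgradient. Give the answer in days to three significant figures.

For the 1D instantaneous-source solution, setting ∂C/∂t = 0 at fixed x gives v²t² + 2Dt − x² = 0, so t = (√(D² + v²x²) − D)/v².
√(D² + v²x²) = √(0.202² + 1.69² × 90.0²) = 152.1; v² = 2.8561.
t = (152.1 − 0.202)/2.8561 = 53.2 days (vs. the pure-advection estimate x/v = 53.3 d).

53.2 days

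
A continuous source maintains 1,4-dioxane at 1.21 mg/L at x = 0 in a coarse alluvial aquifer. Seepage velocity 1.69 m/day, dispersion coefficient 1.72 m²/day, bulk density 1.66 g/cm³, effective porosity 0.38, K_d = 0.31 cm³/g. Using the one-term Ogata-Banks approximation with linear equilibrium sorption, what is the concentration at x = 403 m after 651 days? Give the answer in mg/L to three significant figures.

Retardation factor R = 1 + ρ_b·K_d/n = 1 + 1.66 × 0.31/0.38 = 2.354.
Sorption retards both mechanisms: v_R = v/R = 0.7179 m/day, D_R = D/R = 0.7307 m²/day.
v_R·t = 0.7179 × 651 = 467.3529 m; 2√(D_R t) = 43.62 m; argument = (403 − 467.3529)/43.62 = -1.475.
C = C₀ × ½·erfc(-1.475) = 1.21 × 0.9815 = 1.19 mg/L.

1.19 mg/L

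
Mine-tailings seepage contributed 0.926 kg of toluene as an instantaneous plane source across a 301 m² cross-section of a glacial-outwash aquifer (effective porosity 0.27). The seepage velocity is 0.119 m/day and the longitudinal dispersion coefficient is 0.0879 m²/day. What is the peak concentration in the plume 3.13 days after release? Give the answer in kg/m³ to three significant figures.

The peak of an instantaneous 1D plume sits at x = vt; there the Gaussian factor is 1 and C_max = M/(n_e·A·√(4πDt)), where n_e·A is the pore area the mass is dissolved in.
√(4πDt) = √(4π × 0.0879 × 3.13) = 1.859 m, so C_max = 0.926/(0.27 × 301 × 1.859) = 0.00613 kg/m³.

0.00613 kg/m³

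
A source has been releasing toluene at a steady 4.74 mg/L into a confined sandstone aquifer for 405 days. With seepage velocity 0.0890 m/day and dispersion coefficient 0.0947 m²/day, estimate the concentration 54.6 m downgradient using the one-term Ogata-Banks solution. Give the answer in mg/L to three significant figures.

0.0809 mg/L

For a continuous step input, C/C₀ ≈ ½·erfc((x−vt)/(2√(Dt))).
vt = 0.0890 × 405 = 36.045 m and 2√(Dt) = 2√(0.0947 × 405) = 12.39 m.
Argument (x−vt)/(2√(Dt)) = (54.6 − 36.045)/12.39 = 1.498; ½·erfc(1.498) = 0.01707.
C = 4.74 × 0.01707 = 0.0809 mg/L.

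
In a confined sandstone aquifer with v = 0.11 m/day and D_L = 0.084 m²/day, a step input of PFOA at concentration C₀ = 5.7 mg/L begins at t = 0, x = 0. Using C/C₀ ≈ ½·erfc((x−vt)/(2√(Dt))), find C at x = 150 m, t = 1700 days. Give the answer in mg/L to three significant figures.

5.62 mg/L

For a continuous step input, C/C₀ ≈ ½·erfc((x−vt)/(2√(Dt))).
vt = 0.11 × 1700 = 187 m and 2√(Dt) = 2√(0.084 × 1700) = 23.90 m.
Argument (x−vt)/(2√(Dt)) = (150 − 187)/23.90 = -1.548; ½·erfc(-1.548) = 0.9857.
C = 5.7 × 0.9857 = 5.62 mg/L.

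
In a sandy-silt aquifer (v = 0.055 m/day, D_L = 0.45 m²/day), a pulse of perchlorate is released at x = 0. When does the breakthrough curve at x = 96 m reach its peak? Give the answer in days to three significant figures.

1600 days

For the 1D instantaneous-source solution, setting ∂C/∂t = 0 at fixed x gives v²t² + 2Dt − x² = 0, so t = (√(D² + v²x²) − D)/v².
√(D² + v²x²) = √(0.45² + 0.055² × 96²) = 5.299; v² = 0.003025.
t = (5.299 − 0.45)/0.003025 = 1600 days (vs. the pure-advection estimate x/v = 1750 d).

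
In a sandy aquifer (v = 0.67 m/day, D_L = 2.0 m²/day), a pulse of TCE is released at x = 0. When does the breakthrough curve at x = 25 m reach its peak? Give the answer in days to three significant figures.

For the 1D instantaneous-source solution, setting ∂C/∂t = 0 at fixed x gives v²t² + 2Dt − x² = 0, so t = (√(D² + v²x²) − D)/v².
√(D² + v²x²) = √(2.0² + 0.67² × 25²) = 16.87; v² = 0.4489.
t = (16.87 − 2.0)/0.4489 = 33.1 days (vs. the pure-advection estimate x/v = 37.3 d).

33.1 days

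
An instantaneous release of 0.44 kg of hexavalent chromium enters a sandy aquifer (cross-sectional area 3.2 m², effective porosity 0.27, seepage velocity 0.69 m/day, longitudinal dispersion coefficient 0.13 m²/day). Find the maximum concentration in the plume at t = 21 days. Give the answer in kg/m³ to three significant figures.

0.0869 kg/m³

The peak of an instantaneous 1D plume sits at x = vt; there the Gaussian factor is 1 and C_max = M/(n_e·A·√(4πDt)), where n_e·A is the pore area the mass is dissolved in.
√(4πDt) = √(4π × 0.13 × 21) = 5.857 m, so C_max = 0.44/(0.27 × 3.2 × 5.857) = 0.0869 kg/m³.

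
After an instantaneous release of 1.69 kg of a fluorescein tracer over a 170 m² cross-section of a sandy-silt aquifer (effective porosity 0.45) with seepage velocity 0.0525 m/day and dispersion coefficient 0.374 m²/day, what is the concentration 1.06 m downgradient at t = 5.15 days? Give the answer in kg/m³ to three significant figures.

For an instantaneous plane source, C(x,t) = M/(n_e·A·√(4πDt)) · exp(−(x−vt)²/(4Dt)), with n_e·A the pore (flow) area.
Plume center vt = 0.0525 × 5.15 = 0.270375 m, so the well at 1.06 m is 0.789625 m downgradient of the peak.
√(4πDt) = 4.920 m, giving peak height M/(n_e·A·√(4πDt)) = 1.69/(0.45 × 170 × 4.920) = 0.004490 kg/m³.
(x−vt)²/(4Dt) = (0.789625)²/(4 × 0.374 × 5.15) = 0.08093; exp(−0.08093) = 0.9223.
C = 0.004490 × 0.9223 = 0.00414 kg/m³.

0.00414 kg/m³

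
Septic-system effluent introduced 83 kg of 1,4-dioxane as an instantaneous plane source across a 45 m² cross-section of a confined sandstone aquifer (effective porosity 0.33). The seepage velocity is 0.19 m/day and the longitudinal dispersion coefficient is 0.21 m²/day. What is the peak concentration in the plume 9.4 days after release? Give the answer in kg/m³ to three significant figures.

The peak of an instantaneous 1D plume sits at x = vt; there the Gaussian factor is 1 and C_max = M/(n_e·A·√(4πDt)), where n_e·A is the pore area the mass is dissolved in.
√(4πDt) = √(4π × 0.21 × 9.4) = 4.981 m, so C_max = 83/(0.33 × 45 × 4.981) = 1.12 kg/m³.

1.12 kg/m³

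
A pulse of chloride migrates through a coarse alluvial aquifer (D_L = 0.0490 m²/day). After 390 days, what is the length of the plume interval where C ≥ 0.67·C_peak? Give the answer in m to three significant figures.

11.1 m

The plume is Gaussian with σ = √(2Dt) = √(2 × 0.0490 × 390) = 6.182 m.
C/C_peak = exp(−Δx²/(2σ²)) = 0.67 ⇒ Δx = σ·√(−2 ln 0.67) = 6.182 × 0.8950 = 5.533 m.
Width = 2Δx = 11.1 m.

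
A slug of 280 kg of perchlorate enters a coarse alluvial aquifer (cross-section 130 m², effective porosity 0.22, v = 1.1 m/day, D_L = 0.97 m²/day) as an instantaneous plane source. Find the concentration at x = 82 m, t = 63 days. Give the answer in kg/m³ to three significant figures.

For an instantaneous plane source, C(x,t) = M/(n_e·A·√(4πDt)) · exp(−(x−vt)²/(4Dt)), with n_e·A the pore (flow) area.
Plume center vt = 1.1 × 63 = 69.3 m, so the well at 82 m is 12.7 m downgradient of the peak.
√(4πDt) = 27.71 m, giving peak height M/(n_e·A·√(4πDt)) = 280/(0.22 × 130 × 27.71) = 0.3533 kg/m³.
(x−vt)²/(4Dt) = (12.7)²/(4 × 0.97 × 63) = 0.6598; exp(−0.6598) = 0.5170.
C = 0.3533 × 0.5170 = 0.183 kg/m³.

0.183 kg/m³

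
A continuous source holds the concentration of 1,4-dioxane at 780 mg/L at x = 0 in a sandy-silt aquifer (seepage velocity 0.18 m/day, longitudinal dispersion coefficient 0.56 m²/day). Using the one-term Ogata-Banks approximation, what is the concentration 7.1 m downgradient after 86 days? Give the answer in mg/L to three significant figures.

For a continuous step input, C/C₀ ≈ ½·erfc((x−vt)/(2√(Dt))).
vt = 0.18 × 86 = 15.48 m and 2√(Dt) = 2√(0.56 × 86) = 13.88 m.
Argument (x−vt)/(2√(Dt)) = (7.1 − 15.48)/13.88 = -0.6037; ½·erfc(-0.6037) = 0.8034.
C = 780 × 0.8034 = 627 mg/L.

627 mg/L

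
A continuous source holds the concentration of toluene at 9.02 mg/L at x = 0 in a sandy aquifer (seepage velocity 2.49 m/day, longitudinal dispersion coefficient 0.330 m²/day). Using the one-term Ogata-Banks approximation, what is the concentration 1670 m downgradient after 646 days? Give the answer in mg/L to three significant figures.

For a continuous step input, C/C₀ ≈ ½·erfc((x−vt)/(2√(Dt))).
vt = 2.49 × 646 = 1608.54 m and 2√(Dt) = 2√(0.330 × 646) = 29.20 m.
Argument (x−vt)/(2√(Dt)) = (1670 − 1608.54)/29.20 = 2.105; ½·erfc(2.105) = 0.001456.
C = 9.02 × 0.001456 = 0.0131 mg/L.

0.0131 mg/L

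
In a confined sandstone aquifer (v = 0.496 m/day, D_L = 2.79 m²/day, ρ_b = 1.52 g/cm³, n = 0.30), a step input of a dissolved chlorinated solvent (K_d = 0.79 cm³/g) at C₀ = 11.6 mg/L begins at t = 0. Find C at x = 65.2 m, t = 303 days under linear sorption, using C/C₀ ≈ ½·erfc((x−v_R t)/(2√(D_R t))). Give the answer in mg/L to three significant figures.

0.324 mg/L

Retardation factor R = 1 + ρ_b·K_d/n = 1 + 1.52 × 0.79/0.30 = 5.003.
Sorption retards both mechanisms: v_R = v/R = 0.09914 m/day, D_R = D/R = 0.5577 m²/day.
v_R·t = 0.09914 × 303 = 30.03942 m; 2√(D_R t) = 26.00 m; argument = (65.2 − 30.03942)/26.00 = 1.352.
C = C₀ × ½·erfc(1.352) = 11.6 × 0.02794 = 0.324 mg/L.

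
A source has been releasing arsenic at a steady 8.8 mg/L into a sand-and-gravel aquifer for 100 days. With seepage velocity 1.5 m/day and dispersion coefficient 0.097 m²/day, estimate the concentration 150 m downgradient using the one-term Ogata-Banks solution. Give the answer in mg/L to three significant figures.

4.40 mg/L

For a continuous step input, C/C₀ ≈ ½·erfc((x−vt)/(2√(Dt))).
vt = 1.5 × 100 = 150 m and 2√(Dt) = 2√(0.097 × 100) = 6.229 m.
Argument (x−vt)/(2√(Dt)) = (150 − 150)/6.229 = 0; ½·erfc(0) = 0.5000.
C = 8.8 × 0.5000 = 4.40 mg/L.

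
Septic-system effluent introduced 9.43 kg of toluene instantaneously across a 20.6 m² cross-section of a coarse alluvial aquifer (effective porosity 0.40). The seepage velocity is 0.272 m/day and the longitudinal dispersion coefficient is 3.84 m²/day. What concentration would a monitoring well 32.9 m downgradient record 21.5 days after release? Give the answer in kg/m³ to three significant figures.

0.00387 kg/m³

For an instantaneous plane source, C(x,t) = M/(n_e·A·√(4πDt)) · exp(−(x−vt)²/(4Dt)), with n_e·A the pore (flow) area.
Plume center vt = 0.272 × 21.5 = 5.848 m, so the well at 32.9 m is 27.052 m downgradient of the peak.
√(4πDt) = 32.21 m, giving peak height M/(n_e·A·√(4πDt)) = 9.43/(0.40 × 20.6 × 32.21) = 0.03553 kg/m³.
(x−vt)²/(4Dt) = (27.052)²/(4 × 3.84 × 21.5) = 2.216; exp(−2.216) = 0.1090.
C = 0.03553 × 0.1090 = 0.00387 kg/m³.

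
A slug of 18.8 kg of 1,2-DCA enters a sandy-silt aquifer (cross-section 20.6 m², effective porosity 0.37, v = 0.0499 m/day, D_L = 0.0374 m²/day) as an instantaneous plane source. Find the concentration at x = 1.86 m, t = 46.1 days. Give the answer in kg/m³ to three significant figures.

For an instantaneous plane source, C(x,t) = M/(n_e·A·√(4πDt)) · exp(−(x−vt)²/(4Dt)), with n_e·A the pore (flow) area.
Plume center vt = 0.0499 × 46.1 = 2.30039 m, so the well at 1.86 m is 0.44039 m upgradient of the peak.
√(4πDt) = 4.655 m, giving peak height M/(n_e·A·√(4πDt)) = 18.8/(0.37 × 20.6 × 4.655) = 0.5299 kg/m³.
(x−vt)²/(4Dt) = (-0.44039)²/(4 × 0.0374 × 46.1) = 0.02812; exp(−0.02812) = 0.9723.
C = 0.5299 × 0.9723 = 0.515 kg/m³.

0.515 kg/m³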